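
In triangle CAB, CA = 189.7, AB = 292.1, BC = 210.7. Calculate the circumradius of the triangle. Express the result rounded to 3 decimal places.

By the law of cosines, cos C = (BC² + CA² − AB²) / (2·BC·CA) ≈ -0.06182, so ∠C ≈ 93.54°.
Circumradius = AB/(2 sin C) ≈ 146.33.

R ≈ 146.330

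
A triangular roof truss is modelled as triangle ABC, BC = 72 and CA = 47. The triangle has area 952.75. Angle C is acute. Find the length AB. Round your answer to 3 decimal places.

42.426

From area = ½·BC·CA·sin C, we get sin C = 2·area/(BC·CA) ≈ 0.56309.
Taking the acute solution, ∠C ≈ 34.27°.
Law of cosines then gives AB ≈ 42.426.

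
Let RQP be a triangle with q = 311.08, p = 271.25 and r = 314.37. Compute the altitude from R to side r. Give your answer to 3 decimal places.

Semiperimeter s = (314.37 + 311.08 + 271.25)/2 = 448.35.
Heron's formula: area = √(448.35·133.98·137.27·177.1) ≈ 38214.
The altitude from R has length 2·area/r ≈ 243.12.

243.117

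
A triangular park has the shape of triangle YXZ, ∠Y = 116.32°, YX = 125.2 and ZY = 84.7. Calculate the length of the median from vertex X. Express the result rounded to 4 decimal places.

148.8973

By the law of cosines, XZ² = ZY² + YX² − 2·ZY·YX·cos Y = 32253, so XZ ≈ 179.59.
Median from X: ½√(2·YX² + 2·XZ² − ZY²) ≈ 148.9.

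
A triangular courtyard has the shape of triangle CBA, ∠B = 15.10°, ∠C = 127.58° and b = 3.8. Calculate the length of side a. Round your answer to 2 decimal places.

8.84

The third angle is ∠A = 180° − ∠C − ∠B = 37.32°.
Law of sines: a = b·sin A/sin B ≈ 8.8437.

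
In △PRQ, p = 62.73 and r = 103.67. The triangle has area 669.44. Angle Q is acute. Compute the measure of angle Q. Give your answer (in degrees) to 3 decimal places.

From area = ½·p·r·sin Q, we get sin Q = 2·area/(p·r) ≈ 0.20588.
Taking the acute solution, ∠Q ≈ 11.88°.

11.881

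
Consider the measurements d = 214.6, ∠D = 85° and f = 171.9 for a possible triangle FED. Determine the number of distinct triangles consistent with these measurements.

f·sin D = 171.9·sin(85°) ≈ 171.2.
Since d ≥ f, exactly one triangle exists.

1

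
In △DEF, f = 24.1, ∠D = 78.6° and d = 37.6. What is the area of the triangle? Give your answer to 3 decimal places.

401.793

Law of sines: sin F = f·sin D/d ≈ 0.62831.
Since d ≥ f, only the acute value applies: ∠F ≈ 38.93°.
Then ∠E = 180° − ∠D − ∠F ≈ 62.47°.
Law of sines gives e = d·sin E/sin D ≈ 34.015.
Area = ½·d·f·sin E ≈ 401.79.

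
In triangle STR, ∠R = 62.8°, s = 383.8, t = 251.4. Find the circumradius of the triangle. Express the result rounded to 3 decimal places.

By the law of cosines, r² = s² + t² − 2·s·t·cos R = 1.223e+05, so r ≈ 349.71.
Area = ½·s·t·sin R ≈ 42909.
Circumradius = r/(2 sin R) ≈ 196.59.

196.594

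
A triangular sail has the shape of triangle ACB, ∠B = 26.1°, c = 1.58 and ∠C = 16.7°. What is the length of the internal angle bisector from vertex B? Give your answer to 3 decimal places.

t_B ≈ 2.163

The third angle is ∠A = 180° − ∠C − ∠B = 137.20°.
Law of sines: a = c·sin A/sin C ≈ 3.7358.
Law of sines: b = c·sin B/sin C ≈ 2.4189.
The bisector from B has length 2·a·c·cos(∠B/2)/(a+c) ≈ 2.1634.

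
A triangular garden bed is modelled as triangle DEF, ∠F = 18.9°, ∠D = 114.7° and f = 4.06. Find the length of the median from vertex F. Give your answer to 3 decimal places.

m_F ≈ 10.095

The third angle is ∠E = 180° − ∠F − ∠D = 46.40°.
Law of sines: d = f·sin D/sin F ≈ 11.387.
Law of sines: e = f·sin E/sin F ≈ 9.0768.
Median from F: ½√(2·d² + 2·e² − f²) ≈ 10.095.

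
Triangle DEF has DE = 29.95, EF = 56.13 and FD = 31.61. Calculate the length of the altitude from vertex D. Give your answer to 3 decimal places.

h_D ≈ 12.634

Semiperimeter s = (56.13 + 31.61 + 29.95)/2 = 58.845.
Heron's formula: area = √(58.845·2.715·27.235·28.895) ≈ 354.58.
The altitude from D has length 2·area/EF ≈ 12.634.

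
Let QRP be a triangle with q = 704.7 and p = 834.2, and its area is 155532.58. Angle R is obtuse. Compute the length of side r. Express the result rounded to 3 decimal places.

From area = ½·p·q·sin R, we get sin R = 2·area/(p·q) ≈ 0.52915.
Taking the obtuse solution, ∠R ≈ 148.05°.
Law of cosines then gives r ≈ 1479.9.

1479.908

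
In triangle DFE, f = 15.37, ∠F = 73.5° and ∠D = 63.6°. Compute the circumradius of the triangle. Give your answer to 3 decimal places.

The third angle is ∠E = 180° − ∠D − ∠F = 42.90°.
Law of sines: d = f·sin D/sin F ≈ 14.358.
Law of sines: e = f·sin E/sin F ≈ 10.912.
Circumradius = f/(2 sin F) ≈ 8.0151.

8.015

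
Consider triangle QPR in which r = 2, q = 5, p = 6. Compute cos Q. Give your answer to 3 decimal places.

0.625

By the law of cosines, cos Q = (p² + r² − q²) / (2·p·r) ≈ 0.62500, so ∠Q ≈ 51.32°.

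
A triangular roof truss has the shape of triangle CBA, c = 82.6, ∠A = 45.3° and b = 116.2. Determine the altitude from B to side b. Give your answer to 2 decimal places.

h_B ≈ 58.71

By the law of cosines, a² = c² + b² − 2·c·b·cos A = 6822.7, so a ≈ 82.599.
Area = ½·c·b·sin A ≈ 3411.2.
The altitude from B has length 2·area/b ≈ 58.712.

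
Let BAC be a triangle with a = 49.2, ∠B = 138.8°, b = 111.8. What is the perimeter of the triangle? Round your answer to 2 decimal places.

Law of sines: sin A = a·sin B/b ≈ 0.28987.
Since b ≥ a, only the acute value applies: ∠A ≈ 16.85°.
Then ∠C = 180° − ∠B − ∠A ≈ 24.35°.
Law of sines gives c = b·sin C/sin B ≈ 69.981.
Semiperimeter s = (111.8+49.2+69.981)/2 = 115.49.
Perimeter = 111.8 + 49.2 + 69.981 = 230.98.

perimeter ≈ 230.98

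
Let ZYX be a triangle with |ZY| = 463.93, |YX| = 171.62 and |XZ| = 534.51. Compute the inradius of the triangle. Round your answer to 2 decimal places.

r ≈ 65.75

Semiperimeter s = (171.62 + 534.51 + 463.93)/2 = 585.03.
Heron's formula: area = √(585.03·413.41·50.52·121.1) ≈ 38467.
Inradius = area/s = 38467/585.03 ≈ 65.751.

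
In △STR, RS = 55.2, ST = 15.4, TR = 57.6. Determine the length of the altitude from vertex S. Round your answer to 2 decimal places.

Semiperimeter s = (57.6 + 55.2 + 15.4)/2 = 64.1.
Heron's formula: area = √(64.1·6.5·8.9·48.7) ≈ 424.96.
The altitude from S has length 2·area/TR ≈ 14.755.

h_S ≈ 14.76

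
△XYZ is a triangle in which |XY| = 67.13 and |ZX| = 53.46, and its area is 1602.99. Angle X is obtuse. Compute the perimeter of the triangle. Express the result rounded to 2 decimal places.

223.50

From area = ½·|ZX|·|XY|·sin X, we get sin X = 2·area/(|ZX|·|XY|) ≈ 0.89334.
Taking the obtuse solution, ∠X ≈ 116.70°.
Law of cosines then gives |YZ| ≈ 102.91.
Perimeter = 102.91 + 53.46 + 67.13 = 223.5.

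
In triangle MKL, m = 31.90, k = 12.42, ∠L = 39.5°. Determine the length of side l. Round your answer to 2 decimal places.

By the law of cosines, l² = m² + k² − 2·m·k·cos L = 560.43, so l ≈ 23.673.

23.67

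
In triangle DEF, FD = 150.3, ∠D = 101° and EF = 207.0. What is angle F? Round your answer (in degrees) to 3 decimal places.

33.541

Law of sines: sin E = FD·sin D/EF ≈ 0.71275.
Since EF ≥ FD, only the acute value applies: ∠E ≈ 45.46°.
Then ∠F = 180° − ∠D − ∠E ≈ 33.54°.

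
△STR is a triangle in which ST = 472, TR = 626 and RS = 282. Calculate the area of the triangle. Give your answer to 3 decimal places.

area ≈ 62671.900

Semiperimeter s = (626 + 282 + 472)/2 = 690.
Heron's formula: area = √(690·64·408·218) ≈ 62672.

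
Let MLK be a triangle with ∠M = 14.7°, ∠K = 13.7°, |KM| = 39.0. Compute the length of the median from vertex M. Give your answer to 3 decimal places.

The third angle is ∠L = 180° − ∠K − ∠M = 151.60°.
Law of sines: |LK| = |KM|·sin M/sin L ≈ 20.808.
Law of sines: |ML| = |KM|·sin K/sin L ≈ 19.42.
Median from M: ½√(2·|KM|² + 2·|ML|² − |LK|²) ≈ 28.997.

m_M ≈ 28.997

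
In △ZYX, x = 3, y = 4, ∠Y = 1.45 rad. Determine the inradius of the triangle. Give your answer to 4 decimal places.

Law of sines: sin X = x·sin Y/y ≈ 0.74453.
Since y ≥ x, only the acute value applies: ∠X ≈ 0.840 rad.
Then ∠Z = π − ∠Y − ∠X ≈ 0.852 rad.
Law of sines gives z = y·sin Z/sin Y ≈ 3.0318.
Area = ½·y·x·sin Z ≈ 4.5146.
Semiperimeter s = (3.0318+4+3)/2 = 5.0159.
Inradius = area/s = 4.5146/5.0159 ≈ 0.90006.

0.9001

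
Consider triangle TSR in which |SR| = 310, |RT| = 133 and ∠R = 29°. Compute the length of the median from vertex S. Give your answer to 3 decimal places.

By the law of cosines, |TS|² = |SR|² + |RT|² − 2·|SR|·|RT|·cos R = 41668, so |TS| ≈ 204.13.
Median from S: ½√(2·|TS|² + 2·|SR|² − |RT|²) ≈ 253.89.

m_S ≈ 253.893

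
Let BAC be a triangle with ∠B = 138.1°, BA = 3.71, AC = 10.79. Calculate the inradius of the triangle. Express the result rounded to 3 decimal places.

0.862

Law of sines: sin C = BA·sin B/AC ≈ 0.22963.
Since AC ≥ BA, only the acute value applies: ∠C ≈ 13.28°.
Then ∠A = 180° − ∠B − ∠C ≈ 28.62°.
Law of sines gives CB = AC·sin A/sin B ≈ 7.7403.
Area = ½·AC·BA·sin A ≈ 9.5889.
Semiperimeter s = (10.79+7.7403+3.71)/2 = 11.12.
Inradius = area/s = 9.5889/11.12 ≈ 0.8623.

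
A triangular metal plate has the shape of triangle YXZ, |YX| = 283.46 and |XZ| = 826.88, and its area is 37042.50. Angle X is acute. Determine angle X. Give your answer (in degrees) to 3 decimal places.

18.426

From area = ½·|YX|·|XZ|·sin X, we get sin X = 2·area/(|YX|·|XZ|) ≈ 0.31608.
Taking the acute solution, ∠X ≈ 18.43°.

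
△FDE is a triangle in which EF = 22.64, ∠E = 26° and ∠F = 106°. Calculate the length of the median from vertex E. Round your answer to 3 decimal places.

25.308

The third angle is ∠D = 180° − ∠E − ∠F = 48.00°.
Law of sines: DE = EF·sin F/sin D ≈ 29.285.
Law of sines: FD = EF·sin E/sin D ≈ 13.355.
Median from E: ½√(2·DE² + 2·EF² − FD²) ≈ 25.308.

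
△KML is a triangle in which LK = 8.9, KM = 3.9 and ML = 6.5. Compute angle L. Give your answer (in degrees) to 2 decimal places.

By the law of cosines, cos L = (ML² + LK² − KM²) / (2·ML·LK) ≈ 0.91832, so ∠L ≈ 23.32°.

∠L ≈ 23.32°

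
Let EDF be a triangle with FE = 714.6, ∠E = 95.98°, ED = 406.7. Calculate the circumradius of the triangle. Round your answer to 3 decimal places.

By the law of cosines, DF² = FE² + ED² − 2·FE·ED·cos E = 7.3661e+05, so DF ≈ 858.26.
Area = ½·FE·ED·sin E ≈ 1.4452e+05.
Circumradius = DF/(2 sin E) ≈ 431.48.

R ≈ 431.479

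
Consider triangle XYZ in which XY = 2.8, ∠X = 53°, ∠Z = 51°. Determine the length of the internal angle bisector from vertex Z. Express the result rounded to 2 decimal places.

The third angle is ∠Y = 180° − ∠Z − ∠X = 76.00°.
Law of sines: YZ = XY·sin X/sin Z ≈ 2.8774.
Law of sines: ZX = XY·sin Y/sin Z ≈ 3.4959.
The bisector from Z has length 2·YZ·ZX·cos(∠Z/2)/(YZ+ZX) ≈ 2.8492.

t_Z ≈ 2.85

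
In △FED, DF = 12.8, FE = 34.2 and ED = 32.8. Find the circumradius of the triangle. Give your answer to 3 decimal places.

By the law of cosines, cos F = (DF² + FE² − ED²) / (2·DF·FE) ≈ 0.29427, so ∠F ≈ 72.89°.
Circumradius = ED/(2 sin F) ≈ 17.16.

17.160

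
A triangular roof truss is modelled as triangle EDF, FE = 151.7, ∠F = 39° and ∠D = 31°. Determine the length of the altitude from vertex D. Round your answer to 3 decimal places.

174.182

The third angle is ∠E = 180° − ∠D − ∠F = 110.00°.
Law of sines: DF = FE·sin E/sin D ≈ 276.78.
Law of sines: ED = FE·sin F/sin D ≈ 185.36.
Area = ½·FE·DF·sin F ≈ 13212.
The altitude from D has length 2·area/FE ≈ 174.18.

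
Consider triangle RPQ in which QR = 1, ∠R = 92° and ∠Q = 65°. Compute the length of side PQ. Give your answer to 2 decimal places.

The third angle is ∠P = 180° − ∠Q − ∠R = 23.00°.
Law of sines: PQ = QR·sin R/sin P ≈ 2.5577.

2.56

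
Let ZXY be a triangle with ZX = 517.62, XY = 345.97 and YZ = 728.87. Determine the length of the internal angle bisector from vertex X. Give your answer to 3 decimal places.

t_X ≈ 226.969

By the law of cosines, cos X = (ZX² + XY² − YZ²) / (2·ZX·XY) ≈ -0.40101, so ∠X ≈ 113.64°.
The bisector from X has length 2·ZX·XY·cos(∠X/2)/(ZX+XY) ≈ 226.97.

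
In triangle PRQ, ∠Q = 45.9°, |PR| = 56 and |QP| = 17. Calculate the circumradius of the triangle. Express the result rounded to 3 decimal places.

38.990

Law of sines: sin R = |QP|·sin Q/|PR| ≈ 0.21800.
Since |PR| ≥ |QP|, only the acute value applies: ∠R ≈ 12.59°.
Then ∠P = 180° − ∠Q − ∠R ≈ 121.51°.
Law of sines gives |RQ| = |PR|·sin P/sin Q ≈ 66.484.
Circumradius = |PR|/(2 sin Q) ≈ 38.99.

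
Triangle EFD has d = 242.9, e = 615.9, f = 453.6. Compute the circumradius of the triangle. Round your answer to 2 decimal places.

By the law of cosines, cos E = (f² + d² − e²) / (2·f·d) ≈ -0.51997, so ∠E ≈ 121.33°.
Circumradius = e/(2 sin E) ≈ 360.52.

R ≈ 360.52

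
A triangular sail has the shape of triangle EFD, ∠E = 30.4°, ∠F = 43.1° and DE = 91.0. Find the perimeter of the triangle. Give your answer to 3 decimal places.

The third angle is ∠D = 180° − ∠E − ∠F = 106.50°.
Law of sines: FD = DE·sin E/sin F ≈ 67.395.
Law of sines: EF = DE·sin D/sin F ≈ 127.7.
Semiperimeter s = (67.395+91+127.7)/2 = 143.05.
Perimeter = 67.395 + 91 + 127.7 = 286.09.

perimeter ≈ 286.093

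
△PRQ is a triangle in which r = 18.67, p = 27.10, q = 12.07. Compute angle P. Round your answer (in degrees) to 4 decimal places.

By the law of cosines, cos P = (r² + q² − p²) / (2·r·q) ≈ -0.53286, so ∠P ≈ 122.20°.

∠P ≈ 122.1988°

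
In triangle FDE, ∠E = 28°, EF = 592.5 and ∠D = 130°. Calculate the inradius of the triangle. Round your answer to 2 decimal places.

64.72

The third angle is ∠F = 180° − ∠D − ∠E = 22.00°.
Law of sines: DE = EF·sin F/sin D ≈ 289.74.
Law of sines: FD = EF·sin E/sin D ≈ 363.11.
Area = ½·EF·DE·sin E ≈ 40297.
Semiperimeter s = (289.74+592.5+363.11)/2 = 622.68.
Inradius = area/s = 40297/622.68 ≈ 64.716.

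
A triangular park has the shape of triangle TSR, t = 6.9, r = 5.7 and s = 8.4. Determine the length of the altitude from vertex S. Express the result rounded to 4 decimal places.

Semiperimeter p = (6.9 + 8.4 + 5.7)/2 = 10.5.
Heron's formula: area = √(10.5·3.6·2.1·4.8) ≈ 19.52.
The altitude from S has length 2·area/s ≈ 4.6476.

4.6476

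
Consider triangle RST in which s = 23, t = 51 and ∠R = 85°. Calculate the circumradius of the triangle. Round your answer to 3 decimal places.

By the law of cosines, r² = s² + t² − 2·s·t·cos R = 2925.5, so r ≈ 54.088.
Area = ½·s·t·sin R ≈ 584.27.
Circumradius = r/(2 sin R) ≈ 27.147.

27.147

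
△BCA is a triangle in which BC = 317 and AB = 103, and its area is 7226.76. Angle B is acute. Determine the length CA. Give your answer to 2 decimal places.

From area = ½·AB·BC·sin B, we get sin B = 2·area/(AB·BC) ≈ 0.44267.
Taking the acute solution, ∠B ≈ 0.4586 rad.
Law of cosines then gives CA ≈ 229.22.

229.22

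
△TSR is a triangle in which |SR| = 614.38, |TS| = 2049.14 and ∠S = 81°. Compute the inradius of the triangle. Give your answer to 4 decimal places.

By the law of cosines, |RT|² = |TS|² + |SR|² − 2·|TS|·|SR|·cos S = 4.1826e+06, so |RT| ≈ 2045.1.
Area = ½·|TS|·|SR|·sin S ≈ 6.2173e+05.
Semiperimeter s = (614.38+2045.1+2049.1)/2 = 2354.3.
Inradius = area/s = 6.2173e+05/2354.3 ≈ 264.08.

264.0781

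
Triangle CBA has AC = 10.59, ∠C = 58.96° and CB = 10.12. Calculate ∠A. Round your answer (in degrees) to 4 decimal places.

58.2211

By the law of cosines, BA² = AC² + CB² − 2·AC·CB·cos C = 104.04, so BA ≈ 10.2.
Law of cosines again: cos A = (BA² + AC² − CB²)/(2·BA·AC) ≈ 0.52664, so ∠A ≈ 58.22°.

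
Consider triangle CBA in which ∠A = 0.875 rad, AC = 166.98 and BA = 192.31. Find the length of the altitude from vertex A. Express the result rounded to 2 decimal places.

By the law of cosines, CB² = BA² + AC² − 2·BA·AC·cos A = 23698, so CB ≈ 153.94.
Area = ½·BA·AC·sin A ≈ 12324.
The altitude from A has length 2·area/CB ≈ 160.11.

h_A ≈ 160.11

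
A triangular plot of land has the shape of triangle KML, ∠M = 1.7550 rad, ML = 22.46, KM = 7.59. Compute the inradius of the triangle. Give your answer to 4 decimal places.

By the law of cosines, LK² = KM² + ML² − 2·KM·ML·cos M = 624.51, so LK ≈ 24.99.
Area = ½·KM·ML·sin M ≈ 83.794.
Semiperimeter s = (22.46+24.99+7.59)/2 = 27.52.
Inradius = area/s = 83.794/27.52 ≈ 3.0448.

r ≈ 3.0448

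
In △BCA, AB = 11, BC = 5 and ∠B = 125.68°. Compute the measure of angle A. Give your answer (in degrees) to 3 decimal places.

∠A ≈ 16.270°

By the law of cosines, CA² = AB² + BC² − 2·AB·BC·cos B = 210.16, so CA ≈ 14.497.
Law of cosines again: cos A = (CA² + AB² − BC²)/(2·CA·AB) ≈ 0.95995, so ∠A ≈ 16.27°.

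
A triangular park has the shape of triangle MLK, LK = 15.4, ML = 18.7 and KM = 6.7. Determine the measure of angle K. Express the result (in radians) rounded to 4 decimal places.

By the law of cosines, cos K = (LK² + KM² − ML²) / (2·LK·KM) ≈ -0.32778, so ∠K ≈ 1.9047 rad.

∠K ≈ 1.9047 rad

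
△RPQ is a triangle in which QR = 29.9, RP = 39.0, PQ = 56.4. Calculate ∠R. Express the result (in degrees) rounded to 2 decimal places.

By the law of cosines, cos R = (QR² + RP² − PQ²) / (2·QR·RP) ≈ -0.32842, so ∠R ≈ 109.17°.

109.17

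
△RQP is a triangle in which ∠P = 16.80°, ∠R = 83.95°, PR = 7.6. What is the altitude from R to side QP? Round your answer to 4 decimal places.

The third angle is ∠Q = 180° − ∠P − ∠R = 79.25°.
Law of sines: QP = PR·sin R/sin Q ≈ 7.6927.
Law of sines: RQ = PR·sin P/sin Q ≈ 2.2359.
Area = ½·PR·QP·sin P ≈ 8.449.
The altitude from R has length 2·area/QP ≈ 2.1966.

2.1966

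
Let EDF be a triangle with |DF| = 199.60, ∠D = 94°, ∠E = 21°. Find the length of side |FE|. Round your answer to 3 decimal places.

The third angle is ∠F = 180° − ∠E − ∠D = 65.00°.
Law of sines: |FE| = |DF|·sin D/sin E ≈ 555.61.

555.613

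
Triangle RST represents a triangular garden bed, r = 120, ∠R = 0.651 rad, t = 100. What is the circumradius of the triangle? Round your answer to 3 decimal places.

99.013

Law of sines: sin T = t·sin R/r ≈ 0.50499.
Since r ≥ t, only the acute value applies: ∠T ≈ 0.529 rad.
Then ∠S = π − ∠R − ∠T ≈ 1.961 rad.
Law of sines gives s = r·sin S/sin R ≈ 183.12.
Circumradius = r/(2 sin R) ≈ 99.013.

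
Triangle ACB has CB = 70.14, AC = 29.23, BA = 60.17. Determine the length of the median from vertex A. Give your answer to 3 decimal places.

31.741

Median from A: ½√(2·BA² + 2·AC² − CB²) ≈ 31.741.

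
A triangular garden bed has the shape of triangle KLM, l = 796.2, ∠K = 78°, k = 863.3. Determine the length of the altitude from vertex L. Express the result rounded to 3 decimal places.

h_L ≈ 526.281

Law of sines: sin L = l·sin K/k ≈ 0.90212.
Since k ≥ l, only the acute value applies: ∠L ≈ 64.44°.
Then ∠M = 180° − ∠K − ∠L ≈ 37.56°.
Law of sines gives m = k·sin M/sin K ≈ 538.04.
Area = ½·k·l·sin M ≈ 2.0951e+05.
The altitude from L has length 2·area/l ≈ 526.28.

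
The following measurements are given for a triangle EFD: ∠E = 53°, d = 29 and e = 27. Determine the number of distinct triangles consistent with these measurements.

d·sin E = 29·sin(53°) ≈ 23.16.
Since d sin E < e < d (23.16 < 27 < 29), two triangles exist.

2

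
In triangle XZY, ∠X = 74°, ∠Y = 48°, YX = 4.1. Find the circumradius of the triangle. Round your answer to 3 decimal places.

The third angle is ∠Z = 180° − ∠Y − ∠X = 58.00°.
Law of sines: ZY = YX·sin X/sin Z ≈ 4.6473.
Law of sines: XZ = YX·sin Y/sin Z ≈ 3.5928.
Circumradius = YX/(2 sin Z) ≈ 2.4173.

2.417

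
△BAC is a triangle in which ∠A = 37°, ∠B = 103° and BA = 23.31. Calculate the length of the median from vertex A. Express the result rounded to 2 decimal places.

m_A ≈ 27.87

The third angle is ∠C = 180° − ∠B − ∠A = 40.00°.
Law of sines: AC = BA·sin B/sin C ≈ 35.334.
Law of sines: CB = BA·sin A/sin C ≈ 21.824.
Median from A: ½√(2·BA² + 2·AC² − CB²) ≈ 27.872.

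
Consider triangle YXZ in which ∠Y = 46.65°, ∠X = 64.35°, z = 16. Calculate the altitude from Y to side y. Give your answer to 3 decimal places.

h_Y ≈ 14.423

The third angle is ∠Z = 180° − ∠Y − ∠X = 69.00°.
Law of sines: y = z·sin Y/sin Z ≈ 12.463.
Law of sines: x = z·sin X/sin Z ≈ 15.449.
Area = ½·z·y·sin X ≈ 89.875.
The altitude from Y has length 2·area/y ≈ 14.423.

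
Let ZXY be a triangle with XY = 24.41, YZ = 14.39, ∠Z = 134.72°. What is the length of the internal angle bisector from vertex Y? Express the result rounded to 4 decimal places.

Law of sines: sin X = YZ·sin Z/XY ≈ 0.41888.
Since XY ≥ YZ, only the acute value applies: ∠X ≈ 24.76°.
Then ∠Y = 180° − ∠Z − ∠X ≈ 20.52°.
Law of sines gives ZX = XY·sin Y/sin Z ≈ 12.04.
The bisector from Y has length 2·XY·YZ·cos(∠Y/2)/(XY+YZ) ≈ 17.817.

17.8168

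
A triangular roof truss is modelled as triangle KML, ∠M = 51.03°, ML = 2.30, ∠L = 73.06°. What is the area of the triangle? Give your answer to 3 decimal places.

2.375

The third angle is ∠K = 180° − ∠M − ∠L = 55.91°.
Law of sines: LK = ML·sin M/sin K ≈ 2.1592.
Law of sines: KM = ML·sin L/sin K ≈ 2.6567.
Area = ½·ML·LK·sin L ≈ 2.3754.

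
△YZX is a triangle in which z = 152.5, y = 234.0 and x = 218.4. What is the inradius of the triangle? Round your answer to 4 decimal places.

53.4075

Semiperimeter s = (234 + 152.5 + 218.4)/2 = 302.45.
Heron's formula: area = √(302.45·68.45·149.95·84.05) ≈ 16153.
Inradius = area/s = 16153/302.45 ≈ 53.407.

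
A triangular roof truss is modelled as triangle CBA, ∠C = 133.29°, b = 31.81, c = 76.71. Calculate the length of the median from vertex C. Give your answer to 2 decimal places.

Law of sines: sin B = b·sin C/c ≈ 0.30184.
Since c ≥ b, only the acute value applies: ∠B ≈ 17.57°.
Then ∠A = 180° − ∠C − ∠B ≈ 29.14°.
Law of sines gives a = c·sin A/sin C ≈ 51.32.
Median from C: ½√(2·b² + 2·a² − c²) ≈ 18.754.

18.75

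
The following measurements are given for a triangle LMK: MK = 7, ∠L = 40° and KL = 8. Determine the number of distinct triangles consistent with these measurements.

2

KL·sin L = 8·sin(40°) ≈ 5.142.
Since KL sin L < MK < KL (5.142 < 7 < 8), two triangles exist.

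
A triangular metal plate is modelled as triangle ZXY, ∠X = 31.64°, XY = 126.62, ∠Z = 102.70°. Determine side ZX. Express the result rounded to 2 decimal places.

92.83

The third angle is ∠Y = 180° − ∠Z − ∠X = 45.66°.
Law of sines: ZX = XY·sin Y/sin Z ≈ 92.83.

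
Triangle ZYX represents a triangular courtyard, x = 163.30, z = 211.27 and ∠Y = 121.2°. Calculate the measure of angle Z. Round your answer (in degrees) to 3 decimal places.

∠Z ≈ 33.527°

By the law of cosines, y² = x² + z² − 2·x·z·cos Y = 1.0705e+05, so y ≈ 327.18.
Law of cosines again: cos Z = (y² + x² − z²)/(2·y·x) ≈ 0.83362, so ∠Z ≈ 33.53°.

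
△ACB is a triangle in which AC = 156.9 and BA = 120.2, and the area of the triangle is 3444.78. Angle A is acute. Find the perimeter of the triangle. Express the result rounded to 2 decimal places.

339.98

From area = ½·BA·AC·sin A, we get sin A = 2·area/(BA·AC) ≈ 0.36531.
Taking the acute solution, ∠A ≈ 21.43°.
Law of cosines then gives CB ≈ 62.879.
Perimeter = 62.879 + 120.2 + 156.9 = 339.98.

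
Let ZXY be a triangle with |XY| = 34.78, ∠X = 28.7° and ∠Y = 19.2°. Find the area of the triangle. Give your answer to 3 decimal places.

area ≈ 128.737

The third angle is ∠Z = 180° − ∠X − ∠Y = 132.10°.
Law of sines: |YZ| = |XY|·sin X/sin Z ≈ 22.51.
Law of sines: |ZX| = |XY|·sin Y/sin Z ≈ 15.416.
Area = ½·|XY|·|YZ|·sin Y ≈ 128.74.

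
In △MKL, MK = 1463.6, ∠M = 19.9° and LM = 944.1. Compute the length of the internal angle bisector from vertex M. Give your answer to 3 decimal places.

t_M ≈ 1130.541

By the law of cosines, KL² = LM² + MK² − 2·LM·MK·cos M = 4.349e+05, so KL ≈ 659.47.
The bisector from M has length 2·LM·MK·cos(∠M/2)/(LM+MK) ≈ 1130.5.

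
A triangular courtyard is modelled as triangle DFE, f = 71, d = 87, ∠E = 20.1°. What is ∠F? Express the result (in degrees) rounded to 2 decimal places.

50.21

By the law of cosines, e² = d² + f² − 2·d·f·cos E = 1008.4, so e ≈ 31.756.
Law of cosines again: cos F = (e² + d² − f²)/(2·e·d) ≈ 0.64002, so ∠F ≈ 50.21°.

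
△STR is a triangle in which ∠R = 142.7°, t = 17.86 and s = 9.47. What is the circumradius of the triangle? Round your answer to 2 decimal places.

By the law of cosines, r² = s² + t² − 2·s·t·cos R = 677.74, so r ≈ 26.034.
Area = ½·s·t·sin R ≈ 51.247.
Circumradius = r/(2 sin R) ≈ 21.48.

21.48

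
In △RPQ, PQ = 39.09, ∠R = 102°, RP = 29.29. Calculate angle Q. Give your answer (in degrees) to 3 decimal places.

∠Q ≈ 47.132°

Law of sines: sin Q = RP·sin R/PQ ≈ 0.73292.
Since PQ ≥ RP, only the acute value applies: ∠Q ≈ 47.13°.
Then ∠P = 180° − ∠R − ∠Q ≈ 30.87°.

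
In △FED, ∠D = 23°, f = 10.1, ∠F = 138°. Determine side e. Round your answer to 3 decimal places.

4.914

The third angle is ∠E = 180° − ∠D − ∠F = 19.00°.
Law of sines: e = f·sin E/sin F ≈ 4.9142.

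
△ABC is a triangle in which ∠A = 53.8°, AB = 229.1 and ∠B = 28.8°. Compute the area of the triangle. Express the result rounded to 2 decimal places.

The third angle is ∠C = 180° − ∠A − ∠B = 97.40°.
Law of sines: BC = AB·sin A/sin C ≈ 186.43.
Law of sines: CA = AB·sin B/sin C ≈ 111.3.
Area = ½·AB·BC·sin B ≈ 10288.

area ≈ 10287.97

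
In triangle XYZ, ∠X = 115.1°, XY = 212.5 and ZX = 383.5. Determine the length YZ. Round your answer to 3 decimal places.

511.241

By the law of cosines, YZ² = ZX² + XY² − 2·ZX·XY·cos X = 2.6137e+05, so YZ ≈ 511.24.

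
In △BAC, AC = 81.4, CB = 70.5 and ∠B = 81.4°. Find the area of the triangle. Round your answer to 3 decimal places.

1832.471

Law of sines: sin A = CB·sin B/AC ≈ 0.85636.
Since AC ≥ CB, only the acute value applies: ∠A ≈ 58.91°.
Then ∠C = 180° − ∠B − ∠A ≈ 39.69°.
Law of sines gives BA = AC·sin C/sin B ≈ 52.576.
Area = ½·AC·CB·sin C ≈ 1832.5.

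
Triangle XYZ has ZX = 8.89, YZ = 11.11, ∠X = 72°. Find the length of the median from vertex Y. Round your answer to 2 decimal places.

Law of sines: sin Y = ZX·sin X/YZ ≈ 0.76102.
Since YZ ≥ ZX, only the acute value applies: ∠Y ≈ 49.55°.
Then ∠Z = 180° − ∠X − ∠Y ≈ 58.45°.
Law of sines gives XY = YZ·sin Z/sin X ≈ 9.9546.
Median from Y: ½√(2·XY² + 2·YZ² − ZX²) ≈ 9.5658.

9.57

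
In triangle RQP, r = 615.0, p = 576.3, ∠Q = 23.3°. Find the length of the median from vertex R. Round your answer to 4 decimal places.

By the law of cosines, q² = p² + r² − 2·p·r·cos Q = 59307, so q ≈ 243.53.
Median from R: ½√(2·q² + 2·p² − r²) ≈ 318.05.

m_R ≈ 318.0535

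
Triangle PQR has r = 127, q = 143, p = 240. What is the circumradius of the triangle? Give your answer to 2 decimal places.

By the law of cosines, cos P = (q² + r² − p²) / (2·q·r) ≈ -0.57877, so ∠P ≈ 2.188 rad.
Circumradius = p/(2 sin P) ≈ 147.15.

147.15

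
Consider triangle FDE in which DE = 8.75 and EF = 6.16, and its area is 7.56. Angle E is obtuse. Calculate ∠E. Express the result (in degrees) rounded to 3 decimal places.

From area = ½·DE·EF·sin E, we get sin E = 2·area/(DE·EF) ≈ 0.28052.
Taking the obtuse solution, ∠E ≈ 163.71°.

∠E ≈ 163.709°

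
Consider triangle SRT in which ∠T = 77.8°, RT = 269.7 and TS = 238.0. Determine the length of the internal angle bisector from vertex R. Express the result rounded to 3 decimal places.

By the law of cosines, SR² = RT² + TS² − 2·RT·TS·cos T = 1.0225e+05, so SR ≈ 319.77.
Law of cosines again: cos R = (SR² + RT² − TS²)/(2·SR·RT) ≈ 0.68613, so ∠R ≈ 46.68°.
The bisector from R has length 2·SR·RT·cos(∠R/2)/(SR+RT) ≈ 268.67.

268.669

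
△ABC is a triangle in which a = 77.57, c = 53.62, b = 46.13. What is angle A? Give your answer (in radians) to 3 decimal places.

By the law of cosines, cos A = (b² + c² − a²) / (2·b·c) ≈ -0.20498, so ∠A ≈ 1.7772 rad.

1.777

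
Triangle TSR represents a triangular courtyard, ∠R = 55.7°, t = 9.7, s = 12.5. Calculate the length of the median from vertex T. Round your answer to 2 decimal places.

m_T ≈ 10.56

By the law of cosines, r² = t² + s² − 2·t·s·cos R = 113.68, so r ≈ 10.662.
Median from T: ½√(2·s² + 2·r² − t²) ≈ 10.557.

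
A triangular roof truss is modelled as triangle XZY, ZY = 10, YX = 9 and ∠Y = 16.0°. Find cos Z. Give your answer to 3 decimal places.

0.478

By the law of cosines, XZ² = ZY² + YX² − 2·ZY·YX·cos Y = 7.9729, so XZ ≈ 2.8236.
Law of cosines again: cos Z = (XZ² + ZY² − YX²)/(2·XZ·ZY) ≈ 0.47763, so ∠Z ≈ 61.47°.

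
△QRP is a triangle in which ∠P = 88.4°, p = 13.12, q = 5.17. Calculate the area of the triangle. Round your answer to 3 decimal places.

area ≈ 31.534

Law of sines: sin Q = q·sin P/p ≈ 0.39390.
Since p ≥ q, only the acute value applies: ∠Q ≈ 23.20°.
Then ∠R = 180° − ∠P − ∠Q ≈ 68.40°.
Law of sines gives r = p·sin R/sin P ≈ 12.204.
Area = ½·p·q·sin R ≈ 31.534.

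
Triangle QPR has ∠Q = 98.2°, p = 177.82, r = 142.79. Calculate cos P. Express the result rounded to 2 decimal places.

By the law of cosines, q² = p² + r² − 2·p·r·cos Q = 59252, so q ≈ 243.42.
Law of cosines again: cos P = (r² + q² − p²)/(2·r·q) ≈ 0.69080, so ∠P ≈ 46.31°.

0.69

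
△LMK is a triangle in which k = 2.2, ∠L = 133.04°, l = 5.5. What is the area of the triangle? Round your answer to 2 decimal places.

Law of sines: sin K = k·sin L/l ≈ 0.29235.
Since l ≥ k, only the acute value applies: ∠K ≈ 17.00°.
Then ∠M = 180° − ∠L − ∠K ≈ 29.96°.
Law of sines gives m = l·sin M/sin L ≈ 3.7582.
Area = ½·l·k·sin M ≈ 3.0215.

3.02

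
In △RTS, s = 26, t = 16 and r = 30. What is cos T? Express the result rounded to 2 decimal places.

cos T ≈ 0.85

By the law of cosines, cos T = (s² + r² − t²) / (2·s·r) ≈ 0.84615, so ∠T ≈ 32.20°.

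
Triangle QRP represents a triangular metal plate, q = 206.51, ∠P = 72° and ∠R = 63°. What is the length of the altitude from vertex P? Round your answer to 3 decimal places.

The third angle is ∠Q = 180° − ∠R − ∠P = 45.00°.
Law of sines: r = q·sin R/sin Q ≈ 260.22.
Law of sines: p = q·sin P/sin Q ≈ 277.76.
Area = ½·q·r·sin P ≈ 25554.
The altitude from P has length 2·area/p ≈ 184.

h_P ≈ 184.002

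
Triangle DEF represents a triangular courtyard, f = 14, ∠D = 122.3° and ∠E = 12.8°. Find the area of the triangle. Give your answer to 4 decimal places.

area ≈ 25.9992

The third angle is ∠F = 180° − ∠D − ∠E = 44.90°.
Law of sines: d = f·sin D/sin F ≈ 16.765.
Law of sines: e = f·sin E/sin F ≈ 4.3941.
Area = ½·f·d·sin E ≈ 25.999.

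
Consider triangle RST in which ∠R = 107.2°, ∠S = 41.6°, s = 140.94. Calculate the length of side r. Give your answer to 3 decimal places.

The third angle is ∠T = 180° − ∠R − ∠S = 31.20°.
Law of sines: r = s·sin R/sin S ≈ 202.79.

202.789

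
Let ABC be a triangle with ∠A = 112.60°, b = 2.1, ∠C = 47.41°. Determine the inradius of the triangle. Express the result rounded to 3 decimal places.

0.713

The third angle is ∠B = 180° − ∠C − ∠A = 19.99°.
Law of sines: a = b·sin A/sin B ≈ 5.6712.
Law of sines: c = b·sin C/sin B ≈ 4.5225.
Area = ½·b·a·sin C ≈ 4.384.
Semiperimeter s = (5.6712+2.1+4.5225)/2 = 6.1469.
Inradius = area/s = 4.384/6.1469 ≈ 0.71321.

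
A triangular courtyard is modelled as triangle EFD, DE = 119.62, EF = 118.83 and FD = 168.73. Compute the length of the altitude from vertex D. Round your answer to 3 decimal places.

119.620

Semiperimeter s = (168.73 + 119.62 + 118.83)/2 = 203.59.
Heron's formula: area = √(203.59·34.86·83.97·84.76) ≈ 7107.2.
The altitude from D has length 2·area/EF ≈ 119.62.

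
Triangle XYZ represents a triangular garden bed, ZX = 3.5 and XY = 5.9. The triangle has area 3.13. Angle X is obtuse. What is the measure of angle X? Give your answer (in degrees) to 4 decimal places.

∠X ≈ 162.3532°

From area = ½·ZX·XY·sin X, we get sin X = 2·area/(ZX·XY) ≈ 0.30315.
Taking the obtuse solution, ∠X ≈ 162.35°.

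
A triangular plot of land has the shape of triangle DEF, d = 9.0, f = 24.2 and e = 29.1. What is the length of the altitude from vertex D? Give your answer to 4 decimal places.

22.0330

Semiperimeter s = (9 + 29.1 + 24.2)/2 = 31.15.
Heron's formula: area = √(31.15·22.15·2.05·6.95) ≈ 99.148.
The altitude from D has length 2·area/d ≈ 22.033.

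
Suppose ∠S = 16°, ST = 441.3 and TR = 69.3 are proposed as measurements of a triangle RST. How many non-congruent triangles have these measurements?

0

ST·sin S = 441.3·sin(16°) ≈ 121.6.
Since TR = 69.3 < 121.6 = ST sin S, no triangle exists.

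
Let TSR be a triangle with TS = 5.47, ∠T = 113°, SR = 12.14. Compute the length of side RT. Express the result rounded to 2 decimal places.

Law of sines: sin R = TS·sin T/SR ≈ 0.41476.
Since SR ≥ TS, only the acute value applies: ∠R ≈ 24.50°.
Then ∠S = 180° − ∠T − ∠R ≈ 42.50°.
Law of sines gives RT = SR·sin S/sin T ≈ 8.9093.

8.91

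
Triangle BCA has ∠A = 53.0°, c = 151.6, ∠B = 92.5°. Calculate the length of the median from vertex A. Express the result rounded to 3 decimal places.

m_A ≈ 189.259

The third angle is ∠C = 180° − ∠A − ∠B = 34.50°.
Law of sines: b = c·sin B/sin C ≈ 267.4.
Law of sines: a = c·sin A/sin C ≈ 213.76.
Median from A: ½√(2·b² + 2·c² − a²) ≈ 189.26.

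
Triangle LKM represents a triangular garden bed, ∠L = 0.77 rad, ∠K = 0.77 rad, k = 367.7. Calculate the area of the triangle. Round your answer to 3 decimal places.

area ≈ 67569.590

The third angle is ∠M = π − ∠L − ∠K = 1.602 rad.
Law of sines: l = k·sin L/sin K ≈ 367.7.
Law of sines: m = k·sin M/sin K ≈ 527.95.
Area = ½·k·l·sin M ≈ 67570.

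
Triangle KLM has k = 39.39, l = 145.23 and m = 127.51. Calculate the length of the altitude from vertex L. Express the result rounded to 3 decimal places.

Semiperimeter s = (39.39 + 145.23 + 127.51)/2 = 156.06.
Heron's formula: area = √(156.06·116.67·10.835·28.555) ≈ 2373.5.
The altitude from L has length 2·area/l ≈ 32.687.

h_L ≈ 32.687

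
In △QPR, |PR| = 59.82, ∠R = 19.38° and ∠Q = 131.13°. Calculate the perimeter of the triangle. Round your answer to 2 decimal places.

perimeter ≈ 125.27

The third angle is ∠P = 180° − ∠R − ∠Q = 29.49°.
Law of sines: |RQ| = |PR|·sin P/sin Q ≈ 39.096.
Law of sines: |QP| = |PR|·sin R/sin Q ≈ 26.354.
Semiperimeter s = (59.82+39.096+26.354)/2 = 62.635.
Perimeter = 59.82 + 39.096 + 26.354 = 125.27.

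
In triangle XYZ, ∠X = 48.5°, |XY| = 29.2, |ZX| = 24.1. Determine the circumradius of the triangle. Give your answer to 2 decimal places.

By the law of cosines, |YZ|² = |ZX|² + |XY|² − 2·|ZX|·|XY|·cos X = 500.85, so |YZ| ≈ 22.38.
Area = ½·|ZX|·|XY|·sin X ≈ 263.53.
Circumradius = |YZ|/(2 sin X) ≈ 14.941.

14.94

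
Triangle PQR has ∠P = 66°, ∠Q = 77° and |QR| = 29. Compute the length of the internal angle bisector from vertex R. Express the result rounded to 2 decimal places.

The third angle is ∠R = 180° − ∠P − ∠Q = 37.00°.
Law of sines: |RP| = |QR|·sin Q/sin P ≈ 30.931.
Law of sines: |PQ| = |QR|·sin R/sin P ≈ 19.104.
The bisector from R has length 2·|QR|·|RP|·cos(∠R/2)/(|QR|+|RP|) ≈ 28.387.

28.39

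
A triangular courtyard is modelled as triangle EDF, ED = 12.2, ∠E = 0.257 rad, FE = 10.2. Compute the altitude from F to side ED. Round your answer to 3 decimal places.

h_F ≈ 2.593

By the law of cosines, DF² = FE² + ED² − 2·FE·ED·cos E = 12.174, so DF ≈ 3.4891.
Area = ½·FE·ED·sin E ≈ 15.815.
The altitude from F has length 2·area/ED ≈ 2.5926.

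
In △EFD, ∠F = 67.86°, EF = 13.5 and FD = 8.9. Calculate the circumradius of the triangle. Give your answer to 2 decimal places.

7.06

By the law of cosines, DE² = EF² + FD² − 2·EF·FD·cos F = 170.9, so DE ≈ 13.073.
Area = ½·EF·FD·sin F ≈ 55.645.
Circumradius = DE/(2 sin F) ≈ 7.0567.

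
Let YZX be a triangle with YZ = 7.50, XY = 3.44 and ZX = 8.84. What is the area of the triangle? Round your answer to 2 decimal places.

Semiperimeter s = (8.84 + 3.44 + 7.5)/2 = 9.89.
Heron's formula: area = √(9.89·1.05·6.45·2.39) ≈ 12.652.

area ≈ 12.65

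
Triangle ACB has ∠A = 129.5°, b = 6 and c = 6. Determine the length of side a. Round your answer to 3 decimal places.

10.853

By the law of cosines, a² = c² + b² − 2·c·b·cos A = 117.8, so a ≈ 10.853.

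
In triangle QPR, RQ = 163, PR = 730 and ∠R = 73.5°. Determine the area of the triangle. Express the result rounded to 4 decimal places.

area ≈ 57044.9801

Area = ½·PR·RQ·sin R ≈ 57045.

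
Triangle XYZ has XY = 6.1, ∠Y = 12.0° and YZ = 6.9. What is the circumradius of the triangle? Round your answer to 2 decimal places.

By the law of cosines, ZX² = XY² + YZ² − 2·XY·YZ·cos Y = 2.4795, so ZX ≈ 1.5747.
Area = ½·XY·YZ·sin Y ≈ 4.3755.
Circumradius = ZX/(2 sin Y) ≈ 3.7868.

R ≈ 3.79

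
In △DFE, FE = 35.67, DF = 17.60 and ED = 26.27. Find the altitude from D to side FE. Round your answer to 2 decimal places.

Semiperimeter s = (35.67 + 26.27 + 17.6)/2 = 39.77.
Heron's formula: area = √(39.77·4.1·13.5·22.17) ≈ 220.91.
The altitude from D has length 2·area/FE ≈ 12.386.

12.39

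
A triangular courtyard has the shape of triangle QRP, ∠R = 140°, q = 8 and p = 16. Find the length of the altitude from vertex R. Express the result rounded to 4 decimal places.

By the law of cosines, r² = p² + q² − 2·p·q·cos R = 516.11, so r ≈ 22.718.
Area = ½·p·q·sin R ≈ 41.138.
The altitude from R has length 2·area/r ≈ 3.6217.

h_R ≈ 3.6217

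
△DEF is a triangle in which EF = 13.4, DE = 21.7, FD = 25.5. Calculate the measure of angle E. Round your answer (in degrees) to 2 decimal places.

By the law of cosines, cos E = (DE² + EF² − FD²) / (2·DE·EF) ≈ 0.00034, so ∠E ≈ 89.98°.

∠E ≈ 89.98°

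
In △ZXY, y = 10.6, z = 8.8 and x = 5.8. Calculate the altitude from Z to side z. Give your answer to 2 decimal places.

Semiperimeter s = (8.8 + 5.8 + 10.6)/2 = 12.6.
Heron's formula: area = √(12.6·3.8·6.8·2) ≈ 25.518.
The altitude from Z has length 2·area/z ≈ 5.7995.

5.80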